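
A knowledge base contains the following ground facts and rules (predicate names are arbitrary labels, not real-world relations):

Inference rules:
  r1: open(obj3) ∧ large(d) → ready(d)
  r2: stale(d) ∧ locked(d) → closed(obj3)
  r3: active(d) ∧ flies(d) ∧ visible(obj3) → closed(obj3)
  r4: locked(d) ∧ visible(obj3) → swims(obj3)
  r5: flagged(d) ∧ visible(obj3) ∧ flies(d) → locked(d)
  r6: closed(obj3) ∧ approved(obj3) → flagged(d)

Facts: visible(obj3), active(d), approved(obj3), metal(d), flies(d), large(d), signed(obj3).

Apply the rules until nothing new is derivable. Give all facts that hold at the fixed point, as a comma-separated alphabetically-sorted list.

Round 1: r3 [active(d) ∧ flies(d) ∧ visible(obj3) → closed(obj3)]. New: closed(obj3).
Round 2: r6 [closed(obj3) ∧ approved(obj3) → flagged(d)]. New: flagged(d).
Round 3: r5 [flagged(d) ∧ visible(obj3) ∧ flies(d) → locked(d)]. New: locked(d).
Round 4: r4 [locked(d) ∧ visible(obj3) → swims(obj3)]. New: swims(obj3).

active(d), approved(obj3), closed(obj3), flagged(d), flies(d), large(d), locked(d), metal(d), signed(obj3), swims(obj3), visible(obj3)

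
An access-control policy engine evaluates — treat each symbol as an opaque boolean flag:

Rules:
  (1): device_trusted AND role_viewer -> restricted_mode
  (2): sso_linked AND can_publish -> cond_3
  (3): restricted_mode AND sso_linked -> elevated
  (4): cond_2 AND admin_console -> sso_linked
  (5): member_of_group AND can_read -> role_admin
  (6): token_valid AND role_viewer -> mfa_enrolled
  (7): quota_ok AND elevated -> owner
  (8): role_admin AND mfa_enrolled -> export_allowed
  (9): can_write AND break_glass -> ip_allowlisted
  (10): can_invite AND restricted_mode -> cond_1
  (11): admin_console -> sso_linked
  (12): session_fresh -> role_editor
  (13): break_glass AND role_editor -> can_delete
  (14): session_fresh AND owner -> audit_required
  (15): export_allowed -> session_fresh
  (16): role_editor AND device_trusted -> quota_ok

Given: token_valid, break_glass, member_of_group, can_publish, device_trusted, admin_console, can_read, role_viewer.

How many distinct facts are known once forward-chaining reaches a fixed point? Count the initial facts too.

21

Round 1: (1) [device_trusted AND role_viewer -> restricted_mode]; (5) [member_of_group AND can_read -> role_admin]; (6) [token_valid AND role_viewer -> mfa_enrolled]; (11) [admin_console -> sso_linked]. Adds restricted_mode, role_admin, mfa_enrolled, sso_linked.
Round 2: (2) [sso_linked AND can_publish -> cond_3]; (3) [restricted_mode AND sso_linked -> elevated]; (8) [role_admin AND mfa_enrolled -> export_allowed]. Adds cond_3, elevated, export_allowed.
Round 3: (15) [export_allowed -> session_fresh]. Adds session_fresh.
Round 4: (12) [session_fresh -> role_editor]. Adds role_editor.
Round 5: (13) [break_glass AND role_editor -> can_delete]; (16) [role_editor AND device_trusted -> quota_ok]. Adds can_delete, quota_ok.
Round 6: (7) [quota_ok AND elevated -> owner]. Adds owner.
Round 7: (14) [session_fresh AND owner -> audit_required]. Adds audit_required.
Closure: {admin_console, audit_required, break_glass, can_delete, can_publish, can_read, cond_3, device_trusted, elevated, export_allowed, member_of_group, mfa_enrolled, owner, quota_ok, restricted_mode, role_admin, role_editor, role_viewer, session_fresh, sso_linked, token_valid} — 21 facts.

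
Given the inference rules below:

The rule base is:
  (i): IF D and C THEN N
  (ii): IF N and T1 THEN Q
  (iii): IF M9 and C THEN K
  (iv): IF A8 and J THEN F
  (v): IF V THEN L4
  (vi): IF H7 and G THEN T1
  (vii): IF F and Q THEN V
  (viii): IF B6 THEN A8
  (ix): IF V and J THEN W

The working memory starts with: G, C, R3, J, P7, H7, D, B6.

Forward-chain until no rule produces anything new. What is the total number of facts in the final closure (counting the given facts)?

Round 1: (i) [IF D and C THEN N]; (vi) [IF H7 and G THEN T1]; (viii) [IF B6 THEN A8]. Adds N, T1, A8.
Round 2: (ii) [IF N and T1 THEN Q]; (iv) [IF A8 and J THEN F]. Adds Q, F.
Round 3: (vii) [IF F and Q THEN V]. Adds V.
Round 4: (v) [IF V THEN L4]; (ix) [IF V and J THEN W]. Adds L4, W.
Closure: {A8, B6, C, D, F, G, H7, J, L4, N, P7, Q, R3, T1, V, W} — 16 facts.

16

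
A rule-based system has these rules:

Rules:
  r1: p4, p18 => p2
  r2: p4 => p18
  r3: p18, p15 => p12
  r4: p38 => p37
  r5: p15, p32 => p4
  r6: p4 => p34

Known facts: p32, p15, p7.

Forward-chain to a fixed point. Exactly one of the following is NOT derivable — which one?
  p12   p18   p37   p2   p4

p37

[1] r5 [p15, p32 => p4]. ⇒ new: p4.
[2] r2 [p4 => p18]; r6 [p4 => p34]. ⇒ new: p18, p34.
[3] r1 [p4, p18 => p2]; r3 [p18, p15 => p12]. ⇒ new: p2, p12.
Derived: p4 (round 1), p18 (round 2), p2 (round 3), p12 (round 3). p37 never appears in any round.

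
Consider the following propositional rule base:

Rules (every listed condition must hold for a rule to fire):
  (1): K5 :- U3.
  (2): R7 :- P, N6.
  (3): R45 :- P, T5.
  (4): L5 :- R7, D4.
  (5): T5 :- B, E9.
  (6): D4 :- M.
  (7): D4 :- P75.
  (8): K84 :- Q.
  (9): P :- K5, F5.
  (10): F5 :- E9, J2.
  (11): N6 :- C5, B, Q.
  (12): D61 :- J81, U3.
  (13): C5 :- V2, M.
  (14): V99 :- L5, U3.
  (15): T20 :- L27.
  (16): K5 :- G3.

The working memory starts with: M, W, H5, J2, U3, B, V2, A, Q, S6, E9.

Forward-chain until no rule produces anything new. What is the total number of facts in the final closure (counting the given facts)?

23

[1] (1) [K5 :- U3.]; (5) [T5 :- B, E9.]; (6) [D4 :- M.]; (8) [K84 :- Q.]; (10) [F5 :- E9, J2.]; (13) [C5 :- V2, M.]. ⇒ new: K5, T5, D4, K84, F5, C5.
[2] (9) [P :- K5, F5.]; (11) [N6 :- C5, B, Q.]. ⇒ new: P, N6.
[3] (2) [R7 :- P, N6.]; (3) [R45 :- P, T5.]. ⇒ new: R7, R45.
[4] (4) [L5 :- R7, D4.]. ⇒ new: L5.
[5] (14) [V99 :- L5, U3.]. ⇒ new: V99.
Closure: {A, B, C5, D4, E9, F5, H5, J2, K5, K84, L5, M, N6, P, Q, R45, R7, S6, T5, U3, V2, V99, W} — 23 facts.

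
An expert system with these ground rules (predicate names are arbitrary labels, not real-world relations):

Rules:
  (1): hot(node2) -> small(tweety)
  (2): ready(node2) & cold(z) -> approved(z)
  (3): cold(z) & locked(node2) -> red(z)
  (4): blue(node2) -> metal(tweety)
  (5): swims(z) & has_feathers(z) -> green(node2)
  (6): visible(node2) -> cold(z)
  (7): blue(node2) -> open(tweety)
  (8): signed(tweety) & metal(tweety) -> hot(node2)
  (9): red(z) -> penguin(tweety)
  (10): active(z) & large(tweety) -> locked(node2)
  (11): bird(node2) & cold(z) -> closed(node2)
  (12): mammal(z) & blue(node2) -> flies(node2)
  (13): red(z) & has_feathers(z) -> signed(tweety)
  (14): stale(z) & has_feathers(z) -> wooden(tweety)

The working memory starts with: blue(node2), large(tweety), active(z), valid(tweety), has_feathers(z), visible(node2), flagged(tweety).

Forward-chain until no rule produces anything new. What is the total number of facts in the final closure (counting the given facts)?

16

[1] (4) [blue(node2) -> metal(tweety)]; (6) [visible(node2) -> cold(z)]; (7) [blue(node2) -> open(tweety)]; (10) [active(z) & large(tweety) -> locked(node2)]. ⇒ new: metal(tweety), cold(z), open(tweety), locked(node2).
[2] (3) [cold(z) & locked(node2) -> red(z)]. ⇒ new: red(z).
[3] (9) [red(z) -> penguin(tweety)]; (13) [red(z) & has_feathers(z) -> signed(tweety)]. ⇒ new: penguin(tweety), signed(tweety).
[4] (8) [signed(tweety) & metal(tweety) -> hot(node2)]. ⇒ new: hot(node2).
[5] (1) [hot(node2) -> small(tweety)]. ⇒ new: small(tweety).
Closure: {active(z), blue(node2), cold(z), flagged(tweety), has_feathers(z), hot(node2), large(tweety), locked(node2), metal(tweety), open(tweety), penguin(tweety), red(z), signed(tweety), small(tweety), valid(tweety), visible(node2)} — 16 facts.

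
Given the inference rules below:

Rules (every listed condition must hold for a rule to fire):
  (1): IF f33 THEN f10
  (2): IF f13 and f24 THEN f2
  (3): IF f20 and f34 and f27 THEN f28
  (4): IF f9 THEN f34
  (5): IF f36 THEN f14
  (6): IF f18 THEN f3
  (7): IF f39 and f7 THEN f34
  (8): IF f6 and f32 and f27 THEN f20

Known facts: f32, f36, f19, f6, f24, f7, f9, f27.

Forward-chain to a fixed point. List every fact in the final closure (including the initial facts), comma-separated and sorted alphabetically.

f14, f19, f20, f24, f27, f28, f32, f34, f36, f6, f7, f9

Round 1: (4) [IF f9 THEN f34]; (5) [IF f36 THEN f14]; (8) [IF f6 and f32 and f27 THEN f20]. New: f34, f14, f20.
Round 2: (3) [IF f20 and f34 and f27 THEN f28]. New: f28.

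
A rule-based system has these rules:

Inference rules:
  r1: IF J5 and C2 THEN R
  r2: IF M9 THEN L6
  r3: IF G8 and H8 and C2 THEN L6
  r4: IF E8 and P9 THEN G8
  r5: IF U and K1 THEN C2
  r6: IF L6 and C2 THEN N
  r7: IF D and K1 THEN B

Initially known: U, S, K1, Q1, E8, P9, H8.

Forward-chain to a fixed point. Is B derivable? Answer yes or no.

Round 1: r4 [IF E8 and P9 THEN G8]; r5 [IF U and K1 THEN C2]. Adds G8, C2.
Round 2: r3 [IF G8 and H8 and C2 THEN L6]. Adds L6.
Round 3: r6 [IF L6 and C2 THEN N]. Adds N.
Fixed point reached. B is concluded only by r7; r7 needs D (never derived).

no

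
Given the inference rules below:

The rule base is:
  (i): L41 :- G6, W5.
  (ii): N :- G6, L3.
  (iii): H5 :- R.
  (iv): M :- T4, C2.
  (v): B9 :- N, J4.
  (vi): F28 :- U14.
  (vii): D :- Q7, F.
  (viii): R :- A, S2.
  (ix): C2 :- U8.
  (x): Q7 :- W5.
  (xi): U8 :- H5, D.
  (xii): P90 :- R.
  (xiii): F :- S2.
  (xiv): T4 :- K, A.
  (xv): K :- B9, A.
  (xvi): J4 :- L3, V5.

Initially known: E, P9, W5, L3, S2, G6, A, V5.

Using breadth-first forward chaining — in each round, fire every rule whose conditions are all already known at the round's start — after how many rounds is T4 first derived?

Round 1 — (i), (ii), (viii), (x), (xiii), (xvi), derive L41, N, R, Q7, F, J4.
Round 2 — (iii), (v), (vii), (xii), derive H5, B9, D, P90.
Round 3 — (xi), (xv), derive U8, K.
Round 4 — (ix), (xiv), derive C2, T4.
T4 first appears in round 4.

4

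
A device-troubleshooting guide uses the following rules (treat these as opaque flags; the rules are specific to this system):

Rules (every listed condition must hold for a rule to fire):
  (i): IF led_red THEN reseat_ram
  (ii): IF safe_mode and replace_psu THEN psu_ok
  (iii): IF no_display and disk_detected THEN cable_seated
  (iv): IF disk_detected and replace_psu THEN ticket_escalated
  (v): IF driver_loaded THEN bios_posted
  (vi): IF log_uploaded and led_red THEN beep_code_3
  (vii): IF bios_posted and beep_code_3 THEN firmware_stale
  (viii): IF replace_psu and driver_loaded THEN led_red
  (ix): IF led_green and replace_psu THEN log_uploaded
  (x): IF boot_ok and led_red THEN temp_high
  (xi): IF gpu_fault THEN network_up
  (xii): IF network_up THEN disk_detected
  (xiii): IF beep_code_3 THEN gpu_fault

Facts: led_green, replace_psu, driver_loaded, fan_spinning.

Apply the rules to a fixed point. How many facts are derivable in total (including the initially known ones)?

14

Round 1 — (v), (viii), (ix), derive bios_posted, led_red, log_uploaded.
Round 2 — (i), (vi), derive reseat_ram, beep_code_3.
Round 3 — (vii), (xiii), derive firmware_stale, gpu_fault.
Round 4 — (xi), derive network_up.
Round 5 — (xii), derive disk_detected.
Round 6 — (iv), derive ticket_escalated.
Closure: {beep_code_3, bios_posted, disk_detected, driver_loaded, fan_spinning, firmware_stale, gpu_fault, led_green, led_red, log_uploaded, network_up, replace_psu, reseat_ram, ticket_escalated} — 14 facts.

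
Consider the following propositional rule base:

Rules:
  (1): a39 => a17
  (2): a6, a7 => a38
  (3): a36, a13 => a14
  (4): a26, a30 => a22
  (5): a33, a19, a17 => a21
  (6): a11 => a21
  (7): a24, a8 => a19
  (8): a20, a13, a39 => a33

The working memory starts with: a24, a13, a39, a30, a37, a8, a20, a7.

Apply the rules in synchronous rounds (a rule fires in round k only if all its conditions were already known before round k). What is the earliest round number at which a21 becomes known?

2

[1] (1) [a39 => a17]; (7) [a24, a8 => a19]; (8) [a20, a13, a39 => a33]. ⇒ new: a17, a19, a33.
[2] (5) [a33, a19, a17 => a21]. ⇒ new: a21.
a21 first appears in round 2.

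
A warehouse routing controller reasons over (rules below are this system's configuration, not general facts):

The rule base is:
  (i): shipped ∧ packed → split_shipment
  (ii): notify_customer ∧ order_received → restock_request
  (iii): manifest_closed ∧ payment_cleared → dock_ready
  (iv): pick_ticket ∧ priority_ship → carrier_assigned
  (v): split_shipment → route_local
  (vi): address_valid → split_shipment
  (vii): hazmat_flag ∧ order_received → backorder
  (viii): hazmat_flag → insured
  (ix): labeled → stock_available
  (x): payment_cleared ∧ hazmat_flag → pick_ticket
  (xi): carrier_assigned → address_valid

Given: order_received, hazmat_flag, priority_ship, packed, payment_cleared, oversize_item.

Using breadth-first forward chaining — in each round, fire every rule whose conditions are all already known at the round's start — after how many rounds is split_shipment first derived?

Round 1 — (vii), (viii), (x), derive backorder, insured, pick_ticket.
Round 2 — (iv), derive carrier_assigned.
Round 3 — (xi), derive address_valid.
Round 4 — (vi), derive split_shipment.
split_shipment first appears in round 4.

4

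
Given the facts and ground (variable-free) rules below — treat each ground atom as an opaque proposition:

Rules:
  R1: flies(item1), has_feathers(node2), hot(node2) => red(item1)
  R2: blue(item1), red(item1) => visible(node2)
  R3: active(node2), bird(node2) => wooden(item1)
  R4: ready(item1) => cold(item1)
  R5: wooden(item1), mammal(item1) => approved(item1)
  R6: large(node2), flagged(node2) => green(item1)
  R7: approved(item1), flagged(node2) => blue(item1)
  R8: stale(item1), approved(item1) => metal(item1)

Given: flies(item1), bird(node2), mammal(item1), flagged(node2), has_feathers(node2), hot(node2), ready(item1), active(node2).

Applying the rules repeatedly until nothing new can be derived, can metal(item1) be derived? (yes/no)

Round 1 fires R1, R3, R4, giving red(item1), wooden(item1), cold(item1).
Round 2 fires R5, giving approved(item1).
Round 3 fires R7, giving blue(item1).
Round 4 fires R2, giving visible(node2).
Fixed point reached. metal(item1) is concluded only by R8; R8 needs stale(item1) (never derived).

no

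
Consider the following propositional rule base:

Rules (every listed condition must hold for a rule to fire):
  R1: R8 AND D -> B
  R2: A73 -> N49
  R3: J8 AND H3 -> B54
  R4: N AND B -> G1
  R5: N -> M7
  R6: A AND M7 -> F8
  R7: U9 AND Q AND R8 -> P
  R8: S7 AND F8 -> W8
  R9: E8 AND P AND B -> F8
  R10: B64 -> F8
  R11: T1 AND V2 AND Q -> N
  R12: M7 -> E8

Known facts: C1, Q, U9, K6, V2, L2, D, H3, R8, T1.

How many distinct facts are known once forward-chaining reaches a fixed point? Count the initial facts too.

17

Round 1: R1 [R8 AND D -> B]; R7 [U9 AND Q AND R8 -> P]; R11 [T1 AND V2 AND Q -> N]. New: B, P, N.
Round 2: R4 [N AND B -> G1]; R5 [N -> M7]. New: G1, M7.
Round 3: R12 [M7 -> E8]. New: E8.
Round 4: R9 [E8 AND P AND B -> F8]. New: F8.
Closure: {B, C1, D, E8, F8, G1, H3, K6, L2, M7, N, P, Q, R8, T1, U9, V2} — 17 facts.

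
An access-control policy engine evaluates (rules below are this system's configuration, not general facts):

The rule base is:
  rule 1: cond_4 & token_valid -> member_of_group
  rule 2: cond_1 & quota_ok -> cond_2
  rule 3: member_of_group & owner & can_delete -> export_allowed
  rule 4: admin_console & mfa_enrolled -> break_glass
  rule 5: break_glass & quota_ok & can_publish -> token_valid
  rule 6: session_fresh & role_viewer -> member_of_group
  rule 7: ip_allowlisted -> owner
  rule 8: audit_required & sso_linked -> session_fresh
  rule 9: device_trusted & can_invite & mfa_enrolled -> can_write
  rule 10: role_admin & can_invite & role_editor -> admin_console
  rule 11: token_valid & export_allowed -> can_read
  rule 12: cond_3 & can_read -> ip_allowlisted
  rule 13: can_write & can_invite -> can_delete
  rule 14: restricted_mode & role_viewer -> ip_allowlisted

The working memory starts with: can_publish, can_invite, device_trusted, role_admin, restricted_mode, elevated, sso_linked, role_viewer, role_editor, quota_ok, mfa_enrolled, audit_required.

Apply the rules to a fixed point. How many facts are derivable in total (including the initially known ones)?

Round 1 — rule 8, rule 9, rule 10, rule 14, derive session_fresh, can_write, admin_console, ip_allowlisted.
Round 2 — rule 4, rule 6, rule 7, rule 13, derive break_glass, member_of_group, owner, can_delete.
Round 3 — rule 3, rule 5, derive export_allowed, token_valid.
Round 4 — rule 11, derive can_read.
Closure: {admin_console, audit_required, break_glass, can_delete, can_invite, can_publish, can_read, can_write, device_trusted, elevated, export_allowed, ip_allowlisted, member_of_group, mfa_enrolled, owner, quota_ok, restricted_mode, role_admin, role_editor, role_viewer, session_fresh, sso_linked, token_valid} — 23 facts.

23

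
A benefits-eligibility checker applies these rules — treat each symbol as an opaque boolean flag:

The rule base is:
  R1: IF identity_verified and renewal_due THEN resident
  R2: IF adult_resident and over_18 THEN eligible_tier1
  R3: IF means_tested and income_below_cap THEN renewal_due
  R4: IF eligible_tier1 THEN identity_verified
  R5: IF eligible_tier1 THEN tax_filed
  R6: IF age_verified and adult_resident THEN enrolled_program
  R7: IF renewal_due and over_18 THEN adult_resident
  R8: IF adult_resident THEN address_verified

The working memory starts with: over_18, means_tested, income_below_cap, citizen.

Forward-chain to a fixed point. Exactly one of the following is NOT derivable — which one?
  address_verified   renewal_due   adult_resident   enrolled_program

enrolled_program

[1] R3 [IF means_tested and income_below_cap THEN renewal_due]. ⇒ new: renewal_due.
[2] R7 [IF renewal_due and over_18 THEN adult_resident]. ⇒ new: adult_resident.
[3] R2 [IF adult_resident and over_18 THEN eligible_tier1]; R8 [IF adult_resident THEN address_verified]. ⇒ new: eligible_tier1, address_verified.
[4] R4 [IF eligible_tier1 THEN identity_verified]; R5 [IF eligible_tier1 THEN tax_filed]. ⇒ new: identity_verified, tax_filed.
[5] R1 [IF identity_verified and renewal_due THEN resident]. ⇒ new: resident.
Derived: address_verified (round 3), renewal_due (round 1), adult_resident (round 2). enrolled_program never appears in any round.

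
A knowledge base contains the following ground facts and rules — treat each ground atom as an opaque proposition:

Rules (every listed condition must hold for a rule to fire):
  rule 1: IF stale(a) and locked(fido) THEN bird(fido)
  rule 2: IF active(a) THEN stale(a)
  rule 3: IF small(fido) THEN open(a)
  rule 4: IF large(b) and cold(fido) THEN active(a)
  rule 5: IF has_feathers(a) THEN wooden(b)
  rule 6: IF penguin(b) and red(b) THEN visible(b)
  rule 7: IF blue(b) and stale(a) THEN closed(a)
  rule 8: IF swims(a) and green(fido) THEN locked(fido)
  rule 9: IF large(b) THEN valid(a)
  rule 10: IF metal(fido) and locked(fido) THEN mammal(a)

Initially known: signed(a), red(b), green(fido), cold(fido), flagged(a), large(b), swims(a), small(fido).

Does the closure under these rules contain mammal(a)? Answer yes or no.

no

Round 1 fires rule 3, rule 4, rule 8, rule 9, giving open(a), active(a), locked(fido), valid(a).
Round 2 fires rule 2, giving stale(a).
Round 3 fires rule 1, giving bird(fido).
Fixed point reached. mammal(a) is concluded only by rule 10; rule 10 needs metal(fido) (never derived).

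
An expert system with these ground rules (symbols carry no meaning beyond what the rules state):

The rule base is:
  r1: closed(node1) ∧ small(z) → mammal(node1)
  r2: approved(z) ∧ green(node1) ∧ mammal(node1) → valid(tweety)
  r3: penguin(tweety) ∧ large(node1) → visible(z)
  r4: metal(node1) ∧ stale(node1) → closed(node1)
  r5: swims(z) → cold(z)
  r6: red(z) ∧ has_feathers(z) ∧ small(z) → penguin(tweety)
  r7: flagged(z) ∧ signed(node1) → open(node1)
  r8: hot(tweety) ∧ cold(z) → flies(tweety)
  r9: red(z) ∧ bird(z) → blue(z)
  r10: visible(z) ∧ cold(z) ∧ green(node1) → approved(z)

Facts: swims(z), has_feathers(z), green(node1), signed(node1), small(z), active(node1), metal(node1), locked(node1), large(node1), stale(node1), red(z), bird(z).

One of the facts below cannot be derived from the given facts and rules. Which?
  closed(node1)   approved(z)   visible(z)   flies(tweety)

flies(tweety)

Round 1 fires r4, r5, r6, r9, giving closed(node1), cold(z), penguin(tweety), blue(z).
Round 2 fires r1, r3, giving mammal(node1), visible(z).
Round 3 fires r10, giving approved(z).
Round 4 fires r2, giving valid(tweety).
Derived: approved(z) (round 3), closed(node1) (round 1), visible(z) (round 2). flies(tweety) never appears in any round.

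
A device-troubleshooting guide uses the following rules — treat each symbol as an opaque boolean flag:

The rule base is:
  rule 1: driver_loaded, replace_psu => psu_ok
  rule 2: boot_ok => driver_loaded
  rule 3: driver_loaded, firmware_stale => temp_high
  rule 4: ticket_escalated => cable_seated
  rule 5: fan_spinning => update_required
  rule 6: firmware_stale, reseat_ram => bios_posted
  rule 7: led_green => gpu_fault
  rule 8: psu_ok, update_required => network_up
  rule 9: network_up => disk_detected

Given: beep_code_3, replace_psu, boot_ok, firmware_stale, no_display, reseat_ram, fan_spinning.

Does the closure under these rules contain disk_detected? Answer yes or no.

yes

Round 1: rule 2 [boot_ok => driver_loaded]; rule 5 [fan_spinning => update_required]; rule 6 [firmware_stale, reseat_ram => bios_posted]. New: driver_loaded, update_required, bios_posted.
Round 2: rule 1 [driver_loaded, replace_psu => psu_ok]; rule 3 [driver_loaded, firmware_stale => temp_high]. New: psu_ok, temp_high.
Round 3: rule 8 [psu_ok, update_required => network_up]. New: network_up.
Round 4: rule 9 [network_up => disk_detected]. New: disk_detected.
disk_detected appears in round 4, so it is derivable.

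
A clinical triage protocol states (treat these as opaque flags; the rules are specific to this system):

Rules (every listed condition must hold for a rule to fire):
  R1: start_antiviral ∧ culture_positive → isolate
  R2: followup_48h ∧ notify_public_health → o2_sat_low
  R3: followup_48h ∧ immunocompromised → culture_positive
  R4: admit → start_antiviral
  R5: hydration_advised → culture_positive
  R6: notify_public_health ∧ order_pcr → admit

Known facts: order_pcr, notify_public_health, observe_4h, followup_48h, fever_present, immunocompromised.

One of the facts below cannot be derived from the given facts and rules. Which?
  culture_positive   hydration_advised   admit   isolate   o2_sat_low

hydration_advised

Round 1 — R2, R3, R6, derive o2_sat_low, culture_positive, admit.
Round 2 — R4, derive start_antiviral.
Round 3 — R1, derive isolate.
Derived: culture_positive (round 1), admit (round 1), o2_sat_low (round 1), isolate (round 3). hydration_advised never appears in any round.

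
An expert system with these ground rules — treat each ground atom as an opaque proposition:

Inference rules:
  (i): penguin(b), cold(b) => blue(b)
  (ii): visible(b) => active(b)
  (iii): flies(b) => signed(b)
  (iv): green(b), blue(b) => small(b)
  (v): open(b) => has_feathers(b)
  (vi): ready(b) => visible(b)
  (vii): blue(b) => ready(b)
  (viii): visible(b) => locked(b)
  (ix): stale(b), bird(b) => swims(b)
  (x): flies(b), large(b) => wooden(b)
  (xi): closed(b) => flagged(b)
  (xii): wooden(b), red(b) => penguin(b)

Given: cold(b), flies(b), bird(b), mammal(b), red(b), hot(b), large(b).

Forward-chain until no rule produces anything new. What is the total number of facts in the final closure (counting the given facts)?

15

Round 1 fires (iii), (x), giving signed(b), wooden(b).
Round 2 fires (xii), giving penguin(b).
Round 3 fires (i), giving blue(b).
Round 4 fires (vii), giving ready(b).
Round 5 fires (vi), giving visible(b).
Round 6 fires (ii), (viii), giving active(b), locked(b).
Closure: {active(b), bird(b), blue(b), cold(b), flies(b), hot(b), large(b), locked(b), mammal(b), penguin(b), ready(b), red(b), signed(b), visible(b), wooden(b)} — 15 facts.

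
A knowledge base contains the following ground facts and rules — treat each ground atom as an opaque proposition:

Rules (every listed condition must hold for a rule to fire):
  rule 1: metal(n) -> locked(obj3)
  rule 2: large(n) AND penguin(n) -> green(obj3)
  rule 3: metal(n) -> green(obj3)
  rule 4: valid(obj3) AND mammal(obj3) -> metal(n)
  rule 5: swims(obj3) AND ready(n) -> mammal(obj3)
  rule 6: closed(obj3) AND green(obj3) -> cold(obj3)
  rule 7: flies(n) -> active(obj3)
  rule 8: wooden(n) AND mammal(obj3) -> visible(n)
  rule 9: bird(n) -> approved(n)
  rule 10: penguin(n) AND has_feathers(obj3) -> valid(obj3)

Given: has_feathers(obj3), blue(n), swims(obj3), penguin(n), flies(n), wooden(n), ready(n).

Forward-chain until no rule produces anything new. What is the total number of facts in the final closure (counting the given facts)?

Round 1 fires rule 5, rule 7, rule 10, giving mammal(obj3), active(obj3), valid(obj3).
Round 2 fires rule 4, rule 8, giving metal(n), visible(n).
Round 3 fires rule 1, rule 3, giving locked(obj3), green(obj3).
Closure: {active(obj3), blue(n), flies(n), green(obj3), has_feathers(obj3), locked(obj3), mammal(obj3), metal(n), penguin(n), ready(n), swims(obj3), valid(obj3), visible(n), wooden(n)} — 14 facts.

14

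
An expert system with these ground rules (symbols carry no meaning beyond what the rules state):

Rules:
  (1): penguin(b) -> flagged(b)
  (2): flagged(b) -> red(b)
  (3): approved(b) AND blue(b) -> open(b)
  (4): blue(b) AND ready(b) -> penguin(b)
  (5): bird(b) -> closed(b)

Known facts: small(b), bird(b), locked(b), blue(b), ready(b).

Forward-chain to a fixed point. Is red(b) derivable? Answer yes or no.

yes

[1] (4) [blue(b) AND ready(b) -> penguin(b)]; (5) [bird(b) -> closed(b)]. ⇒ new: penguin(b), closed(b).
[2] (1) [penguin(b) -> flagged(b)]. ⇒ new: flagged(b).
[3] (2) [flagged(b) -> red(b)]. ⇒ new: red(b).
red(b) appears in round 3, so it is derivable.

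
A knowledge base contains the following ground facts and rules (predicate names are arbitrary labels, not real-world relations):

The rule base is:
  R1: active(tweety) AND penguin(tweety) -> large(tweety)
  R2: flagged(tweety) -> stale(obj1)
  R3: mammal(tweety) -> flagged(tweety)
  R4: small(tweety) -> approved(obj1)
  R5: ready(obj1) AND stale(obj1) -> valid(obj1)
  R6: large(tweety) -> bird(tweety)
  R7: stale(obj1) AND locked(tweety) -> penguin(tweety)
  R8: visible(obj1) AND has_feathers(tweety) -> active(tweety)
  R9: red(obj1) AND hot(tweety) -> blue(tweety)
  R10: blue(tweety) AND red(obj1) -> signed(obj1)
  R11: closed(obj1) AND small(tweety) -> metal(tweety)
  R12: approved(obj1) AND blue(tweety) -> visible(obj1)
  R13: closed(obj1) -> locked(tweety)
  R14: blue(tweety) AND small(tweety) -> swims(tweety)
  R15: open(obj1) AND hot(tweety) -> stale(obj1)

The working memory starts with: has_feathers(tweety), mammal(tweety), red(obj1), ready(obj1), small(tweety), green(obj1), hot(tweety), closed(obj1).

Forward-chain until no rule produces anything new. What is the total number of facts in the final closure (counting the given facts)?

Round 1: R3 [mammal(tweety) -> flagged(tweety)]; R4 [small(tweety) -> approved(obj1)]; R9 [red(obj1) AND hot(tweety) -> blue(tweety)]; R11 [closed(obj1) AND small(tweety) -> metal(tweety)]; R13 [closed(obj1) -> locked(tweety)]. Adds flagged(tweety), approved(obj1), blue(tweety), metal(tweety), locked(tweety).
Round 2: R2 [flagged(tweety) -> stale(obj1)]; R10 [blue(tweety) AND red(obj1) -> signed(obj1)]; R12 [approved(obj1) AND blue(tweety) -> visible(obj1)]; R14 [blue(tweety) AND small(tweety) -> swims(tweety)]. Adds stale(obj1), signed(obj1), visible(obj1), swims(tweety).
Round 3: R5 [ready(obj1) AND stale(obj1) -> valid(obj1)]; R7 [stale(obj1) AND locked(tweety) -> penguin(tweety)]; R8 [visible(obj1) AND has_feathers(tweety) -> active(tweety)]. Adds valid(obj1), penguin(tweety), active(tweety).
Round 4: R1 [active(tweety) AND penguin(tweety) -> large(tweety)]. Adds large(tweety).
Round 5: R6 [large(tweety) -> bird(tweety)]. Adds bird(tweety).
Closure: {active(tweety), approved(obj1), bird(tweety), blue(tweety), closed(obj1), flagged(tweety), green(obj1), has_feathers(tweety), hot(tweety), large(tweety), locked(tweety), mammal(tweety), metal(tweety), penguin(tweety), ready(obj1), red(obj1), signed(obj1), small(tweety), stale(obj1), swims(tweety), valid(obj1), visible(obj1)} — 22 facts.

22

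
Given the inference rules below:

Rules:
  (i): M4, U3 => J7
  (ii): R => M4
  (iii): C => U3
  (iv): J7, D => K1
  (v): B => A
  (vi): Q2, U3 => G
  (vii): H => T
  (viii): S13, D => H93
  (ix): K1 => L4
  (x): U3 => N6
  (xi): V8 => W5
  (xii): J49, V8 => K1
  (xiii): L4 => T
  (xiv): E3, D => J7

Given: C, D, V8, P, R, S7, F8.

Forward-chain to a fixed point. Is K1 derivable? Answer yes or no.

yes

Round 1 fires (ii), (iii), (xi), giving M4, U3, W5.
Round 2 fires (i), (x), giving J7, N6.
Round 3 fires (iv), giving K1.
Round 4 fires (ix), giving L4.
Round 5 fires (xiii), giving T.
K1 appears in round 3, so it is derivable.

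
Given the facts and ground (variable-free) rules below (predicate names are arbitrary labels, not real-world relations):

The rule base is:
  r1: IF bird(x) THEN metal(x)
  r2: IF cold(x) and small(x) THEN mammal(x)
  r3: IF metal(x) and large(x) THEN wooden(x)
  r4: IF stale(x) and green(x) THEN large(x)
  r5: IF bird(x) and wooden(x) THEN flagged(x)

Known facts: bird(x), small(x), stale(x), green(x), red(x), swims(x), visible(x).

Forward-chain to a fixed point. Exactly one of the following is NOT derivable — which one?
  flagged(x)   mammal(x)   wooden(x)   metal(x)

Round 1 fires r1, r4, giving metal(x), large(x).
Round 2 fires r3, giving wooden(x).
Round 3 fires r5, giving flagged(x).
Derived: flagged(x) (round 3), metal(x) (round 1), wooden(x) (round 2). mammal(x) never appears in any round.

mammal(x)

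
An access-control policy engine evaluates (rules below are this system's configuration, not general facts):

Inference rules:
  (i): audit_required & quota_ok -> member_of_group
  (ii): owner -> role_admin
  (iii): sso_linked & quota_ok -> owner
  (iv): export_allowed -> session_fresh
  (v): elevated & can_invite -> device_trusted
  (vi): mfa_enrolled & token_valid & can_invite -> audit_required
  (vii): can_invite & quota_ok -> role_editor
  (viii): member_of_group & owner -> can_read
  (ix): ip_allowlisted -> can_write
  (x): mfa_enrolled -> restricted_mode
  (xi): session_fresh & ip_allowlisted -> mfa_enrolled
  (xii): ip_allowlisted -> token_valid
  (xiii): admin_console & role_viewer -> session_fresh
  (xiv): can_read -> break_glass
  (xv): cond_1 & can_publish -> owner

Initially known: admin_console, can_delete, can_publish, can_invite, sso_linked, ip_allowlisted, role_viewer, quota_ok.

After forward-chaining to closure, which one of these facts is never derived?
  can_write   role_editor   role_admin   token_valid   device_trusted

Round 1: (iii) [sso_linked & quota_ok -> owner]; (vii) [can_invite & quota_ok -> role_editor]; (ix) [ip_allowlisted -> can_write]; (xii) [ip_allowlisted -> token_valid]; (xiii) [admin_console & role_viewer -> session_fresh]. Adds owner, role_editor, can_write, token_valid, session_fresh.
Round 2: (ii) [owner -> role_admin]; (xi) [session_fresh & ip_allowlisted -> mfa_enrolled]. Adds role_admin, mfa_enrolled.
Round 3: (vi) [mfa_enrolled & token_valid & can_invite -> audit_required]; (x) [mfa_enrolled -> restricted_mode]. Adds audit_required, restricted_mode.
Round 4: (i) [audit_required & quota_ok -> member_of_group]. Adds member_of_group.
Round 5: (viii) [member_of_group & owner -> can_read]. Adds can_read.
Round 6: (xiv) [can_read -> break_glass]. Adds break_glass.
Derived: role_admin (round 2), can_write (round 1), token_valid (round 1), role_editor (round 1). device_trusted never appears in any round.

device_trusted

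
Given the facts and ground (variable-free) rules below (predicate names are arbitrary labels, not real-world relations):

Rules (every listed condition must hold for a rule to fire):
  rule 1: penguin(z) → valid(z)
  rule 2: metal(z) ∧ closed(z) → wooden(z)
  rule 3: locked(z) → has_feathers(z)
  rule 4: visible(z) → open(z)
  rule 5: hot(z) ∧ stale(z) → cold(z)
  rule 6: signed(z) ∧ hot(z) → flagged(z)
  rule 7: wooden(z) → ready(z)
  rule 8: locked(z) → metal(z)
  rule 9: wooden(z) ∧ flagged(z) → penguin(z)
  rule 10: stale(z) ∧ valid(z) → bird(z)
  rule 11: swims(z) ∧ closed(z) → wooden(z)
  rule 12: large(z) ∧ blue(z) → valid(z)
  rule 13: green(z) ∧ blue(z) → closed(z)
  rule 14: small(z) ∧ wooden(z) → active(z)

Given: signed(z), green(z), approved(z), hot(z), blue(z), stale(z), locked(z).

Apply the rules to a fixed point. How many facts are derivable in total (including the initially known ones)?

Round 1 — rule 3, rule 5, rule 6, rule 8, rule 13, derive has_feathers(z), cold(z), flagged(z), metal(z), closed(z).
Round 2 — rule 2, derive wooden(z).
Round 3 — rule 7, rule 9, derive ready(z), penguin(z).
Round 4 — rule 1, derive valid(z).
Round 5 — rule 10, derive bird(z).
Closure: {approved(z), bird(z), blue(z), closed(z), cold(z), flagged(z), green(z), has_feathers(z), hot(z), locked(z), metal(z), penguin(z), ready(z), signed(z), stale(z), valid(z), wooden(z)} — 17 facts.

17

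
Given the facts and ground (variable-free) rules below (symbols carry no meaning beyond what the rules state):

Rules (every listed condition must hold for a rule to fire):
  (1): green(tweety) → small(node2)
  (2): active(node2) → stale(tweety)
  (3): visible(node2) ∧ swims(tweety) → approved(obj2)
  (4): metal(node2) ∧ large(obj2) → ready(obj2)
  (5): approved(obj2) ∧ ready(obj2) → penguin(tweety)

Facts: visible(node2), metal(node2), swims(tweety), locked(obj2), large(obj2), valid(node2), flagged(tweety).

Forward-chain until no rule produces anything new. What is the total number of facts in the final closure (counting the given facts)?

10

Round 1 fires (3), (4), giving approved(obj2), ready(obj2).
Round 2 fires (5), giving penguin(tweety).
Closure: {approved(obj2), flagged(tweety), large(obj2), locked(obj2), metal(node2), penguin(tweety), ready(obj2), swims(tweety), valid(node2), visible(node2)} — 10 facts.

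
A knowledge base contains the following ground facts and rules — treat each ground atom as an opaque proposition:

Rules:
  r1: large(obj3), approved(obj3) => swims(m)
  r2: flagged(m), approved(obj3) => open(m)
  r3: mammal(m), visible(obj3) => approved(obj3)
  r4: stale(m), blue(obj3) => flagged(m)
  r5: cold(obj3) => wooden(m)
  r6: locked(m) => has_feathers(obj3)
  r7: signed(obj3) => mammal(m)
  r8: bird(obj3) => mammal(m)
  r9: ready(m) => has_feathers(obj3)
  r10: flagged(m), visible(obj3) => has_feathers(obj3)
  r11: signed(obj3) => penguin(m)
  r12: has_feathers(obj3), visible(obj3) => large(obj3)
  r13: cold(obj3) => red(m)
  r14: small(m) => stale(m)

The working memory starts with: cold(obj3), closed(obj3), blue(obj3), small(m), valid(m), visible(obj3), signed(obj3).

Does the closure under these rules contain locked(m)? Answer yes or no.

no

Round 1: r5 [cold(obj3) => wooden(m)]; r7 [signed(obj3) => mammal(m)]; r11 [signed(obj3) => penguin(m)]; r13 [cold(obj3) => red(m)]; r14 [small(m) => stale(m)]. New: wooden(m), mammal(m), penguin(m), red(m), stale(m).
Round 2: r3 [mammal(m), visible(obj3) => approved(obj3)]; r4 [stale(m), blue(obj3) => flagged(m)]. New: approved(obj3), flagged(m).
Round 3: r2 [flagged(m), approved(obj3) => open(m)]; r10 [flagged(m), visible(obj3) => has_feathers(obj3)]. New: open(m), has_feathers(obj3).
Round 4: r12 [has_feathers(obj3), visible(obj3) => large(obj3)]. New: large(obj3).
Round 5: r1 [large(obj3), approved(obj3) => swims(m)]. New: swims(m).
Fixed point reached. No rule has locked(m) as a consequent, and it is not given.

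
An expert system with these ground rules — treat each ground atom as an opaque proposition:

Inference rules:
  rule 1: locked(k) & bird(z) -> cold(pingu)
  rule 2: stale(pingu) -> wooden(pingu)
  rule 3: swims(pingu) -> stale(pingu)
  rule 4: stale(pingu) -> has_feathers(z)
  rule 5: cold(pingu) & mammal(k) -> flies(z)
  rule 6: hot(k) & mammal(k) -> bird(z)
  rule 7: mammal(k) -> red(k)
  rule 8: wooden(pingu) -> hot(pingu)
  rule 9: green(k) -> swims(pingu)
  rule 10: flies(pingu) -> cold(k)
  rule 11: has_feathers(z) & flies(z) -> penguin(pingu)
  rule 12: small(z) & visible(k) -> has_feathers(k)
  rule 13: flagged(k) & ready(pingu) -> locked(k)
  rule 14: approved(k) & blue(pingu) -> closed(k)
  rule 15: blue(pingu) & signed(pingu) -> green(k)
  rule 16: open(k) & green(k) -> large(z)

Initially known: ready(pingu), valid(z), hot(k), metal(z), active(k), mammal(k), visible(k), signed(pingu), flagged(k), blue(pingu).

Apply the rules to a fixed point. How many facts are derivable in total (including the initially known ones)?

Round 1 — rule 6, rule 7, rule 13, rule 15, derive bird(z), red(k), locked(k), green(k).
Round 2 — rule 1, rule 9, derive cold(pingu), swims(pingu).
Round 3 — rule 3, rule 5, derive stale(pingu), flies(z).
Round 4 — rule 2, rule 4, derive wooden(pingu), has_feathers(z).
Round 5 — rule 8, rule 11, derive hot(pingu), penguin(pingu).
Closure: {active(k), bird(z), blue(pingu), cold(pingu), flagged(k), flies(z), green(k), has_feathers(z), hot(k), hot(pingu), locked(k), mammal(k), metal(z), penguin(pingu), ready(pingu), red(k), signed(pingu), stale(pingu), swims(pingu), valid(z), visible(k), wooden(pingu)} — 22 facts.

22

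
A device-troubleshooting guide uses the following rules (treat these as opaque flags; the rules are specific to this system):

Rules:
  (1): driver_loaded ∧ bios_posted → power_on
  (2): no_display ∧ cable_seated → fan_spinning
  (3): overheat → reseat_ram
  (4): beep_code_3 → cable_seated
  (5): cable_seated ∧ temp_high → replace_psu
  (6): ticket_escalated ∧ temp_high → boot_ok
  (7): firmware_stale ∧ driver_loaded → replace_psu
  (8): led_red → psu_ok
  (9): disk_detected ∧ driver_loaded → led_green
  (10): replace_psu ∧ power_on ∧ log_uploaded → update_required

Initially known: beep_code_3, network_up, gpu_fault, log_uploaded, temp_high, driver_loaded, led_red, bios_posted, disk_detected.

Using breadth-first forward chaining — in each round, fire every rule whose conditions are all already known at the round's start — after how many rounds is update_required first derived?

3

Round 1: (1) [driver_loaded ∧ bios_posted → power_on]; (4) [beep_code_3 → cable_seated]; (8) [led_red → psu_ok]; (9) [disk_detected ∧ driver_loaded → led_green]. New: power_on, cable_seated, psu_ok, led_green.
Round 2: (5) [cable_seated ∧ temp_high → replace_psu]. New: replace_psu.
Round 3: (10) [replace_psu ∧ power_on ∧ log_uploaded → update_required]. New: update_required.
update_required first appears in round 3.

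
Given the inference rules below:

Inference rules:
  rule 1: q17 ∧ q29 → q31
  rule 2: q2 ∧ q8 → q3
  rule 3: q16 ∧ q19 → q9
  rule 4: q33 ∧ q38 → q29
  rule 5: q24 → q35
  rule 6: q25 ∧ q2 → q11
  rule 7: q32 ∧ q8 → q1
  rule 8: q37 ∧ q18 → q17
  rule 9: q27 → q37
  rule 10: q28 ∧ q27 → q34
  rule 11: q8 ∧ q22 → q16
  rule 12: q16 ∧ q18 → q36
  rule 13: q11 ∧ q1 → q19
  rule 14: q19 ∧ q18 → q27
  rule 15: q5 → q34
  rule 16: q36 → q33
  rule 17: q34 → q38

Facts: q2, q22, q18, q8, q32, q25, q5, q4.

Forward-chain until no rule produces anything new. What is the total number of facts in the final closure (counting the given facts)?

[1] rule 2 [q2 ∧ q8 → q3]; rule 6 [q25 ∧ q2 → q11]; rule 7 [q32 ∧ q8 → q1]; rule 11 [q8 ∧ q22 → q16]; rule 15 [q5 → q34]. ⇒ new: q3, q11, q1, q16, q34.
[2] rule 12 [q16 ∧ q18 → q36]; rule 13 [q11 ∧ q1 → q19]; rule 17 [q34 → q38]. ⇒ new: q36, q19, q38.
[3] rule 3 [q16 ∧ q19 → q9]; rule 14 [q19 ∧ q18 → q27]; rule 16 [q36 → q33]. ⇒ new: q9, q27, q33.
[4] rule 4 [q33 ∧ q38 → q29]; rule 9 [q27 → q37]. ⇒ new: q29, q37.
[5] rule 8 [q37 ∧ q18 → q17]. ⇒ new: q17.
[6] rule 1 [q17 ∧ q29 → q31]. ⇒ new: q31.
Closure: {q1, q11, q16, q17, q18, q19, q2, q22, q25, q27, q29, q3, q31, q32, q33, q34, q36, q37, q38, q4, q5, q8, q9} — 23 facts.

23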